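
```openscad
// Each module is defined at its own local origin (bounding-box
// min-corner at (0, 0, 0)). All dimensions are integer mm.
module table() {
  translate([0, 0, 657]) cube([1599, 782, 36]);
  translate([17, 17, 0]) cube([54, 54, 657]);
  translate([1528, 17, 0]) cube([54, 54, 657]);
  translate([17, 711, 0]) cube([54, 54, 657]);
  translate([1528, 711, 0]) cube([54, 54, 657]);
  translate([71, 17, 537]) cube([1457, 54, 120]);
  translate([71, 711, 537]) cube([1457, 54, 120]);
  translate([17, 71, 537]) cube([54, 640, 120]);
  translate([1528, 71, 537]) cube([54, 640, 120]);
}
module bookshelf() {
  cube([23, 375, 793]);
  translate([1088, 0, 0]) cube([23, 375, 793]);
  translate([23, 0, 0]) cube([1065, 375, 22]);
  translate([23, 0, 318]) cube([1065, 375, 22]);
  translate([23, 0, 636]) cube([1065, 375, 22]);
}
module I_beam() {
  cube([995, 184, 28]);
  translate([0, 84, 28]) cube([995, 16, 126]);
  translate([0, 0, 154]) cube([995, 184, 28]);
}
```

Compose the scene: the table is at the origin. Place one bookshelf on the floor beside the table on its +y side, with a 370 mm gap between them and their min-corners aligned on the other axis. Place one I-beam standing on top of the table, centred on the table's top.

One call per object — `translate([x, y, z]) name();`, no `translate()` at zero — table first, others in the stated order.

table();
translate([0, 1152, 0]) bookshelf();
translate([302, 299, 693]) I_beam();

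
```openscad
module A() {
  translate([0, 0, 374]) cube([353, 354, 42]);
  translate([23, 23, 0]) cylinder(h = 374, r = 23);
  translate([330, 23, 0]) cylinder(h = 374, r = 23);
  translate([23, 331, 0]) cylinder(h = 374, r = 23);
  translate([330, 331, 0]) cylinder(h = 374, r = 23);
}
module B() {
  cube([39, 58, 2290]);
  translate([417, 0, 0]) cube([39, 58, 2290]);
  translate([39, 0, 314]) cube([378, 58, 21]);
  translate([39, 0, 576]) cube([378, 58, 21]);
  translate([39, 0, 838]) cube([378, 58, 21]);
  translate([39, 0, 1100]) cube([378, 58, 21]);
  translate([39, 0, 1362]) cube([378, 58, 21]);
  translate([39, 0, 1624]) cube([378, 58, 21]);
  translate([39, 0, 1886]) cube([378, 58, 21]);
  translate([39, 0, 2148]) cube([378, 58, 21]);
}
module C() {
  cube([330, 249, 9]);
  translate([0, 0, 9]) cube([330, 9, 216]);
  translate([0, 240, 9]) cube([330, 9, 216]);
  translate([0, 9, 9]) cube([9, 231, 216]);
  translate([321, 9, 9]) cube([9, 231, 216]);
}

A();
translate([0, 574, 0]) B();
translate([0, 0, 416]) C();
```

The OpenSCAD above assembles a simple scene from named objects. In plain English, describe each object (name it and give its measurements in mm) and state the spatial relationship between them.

A is a four-legged stool. The seat is 353×354 mm, 42 mm thick, top at z = 416 mm. It stands on four round legs, each 46 mm in diameter, from z = 0 to the seat underside, each leg's axis is inset half a diameter from the nearest pair of seat edges (so the leg's bounding box is flush with the corner).

B is a wooden ladder with two side rails of 39×58 mm section and 2290 mm height, set 456 mm apart overall. Between them run 8 rectangular rungs (58 mm deep, 21 mm thick), front faces flush with the rails' −y face. The bottom of the first rung is 314 mm above the floor and each subsequent rung is 262 mm higher than the one below.

C is an open-topped rectangular box: outside dimensions 330×249×225 mm, with a uniform wall and base thickness of 9 mm. The base is a full 330×249 slab on the floor; four walls sit on top of the base. The front and back walls (the −y and +y sides) span the full width; the two side walls fit between them.

The ladder is on the floor beside the stool on its +y side. The open box is on top of the stool.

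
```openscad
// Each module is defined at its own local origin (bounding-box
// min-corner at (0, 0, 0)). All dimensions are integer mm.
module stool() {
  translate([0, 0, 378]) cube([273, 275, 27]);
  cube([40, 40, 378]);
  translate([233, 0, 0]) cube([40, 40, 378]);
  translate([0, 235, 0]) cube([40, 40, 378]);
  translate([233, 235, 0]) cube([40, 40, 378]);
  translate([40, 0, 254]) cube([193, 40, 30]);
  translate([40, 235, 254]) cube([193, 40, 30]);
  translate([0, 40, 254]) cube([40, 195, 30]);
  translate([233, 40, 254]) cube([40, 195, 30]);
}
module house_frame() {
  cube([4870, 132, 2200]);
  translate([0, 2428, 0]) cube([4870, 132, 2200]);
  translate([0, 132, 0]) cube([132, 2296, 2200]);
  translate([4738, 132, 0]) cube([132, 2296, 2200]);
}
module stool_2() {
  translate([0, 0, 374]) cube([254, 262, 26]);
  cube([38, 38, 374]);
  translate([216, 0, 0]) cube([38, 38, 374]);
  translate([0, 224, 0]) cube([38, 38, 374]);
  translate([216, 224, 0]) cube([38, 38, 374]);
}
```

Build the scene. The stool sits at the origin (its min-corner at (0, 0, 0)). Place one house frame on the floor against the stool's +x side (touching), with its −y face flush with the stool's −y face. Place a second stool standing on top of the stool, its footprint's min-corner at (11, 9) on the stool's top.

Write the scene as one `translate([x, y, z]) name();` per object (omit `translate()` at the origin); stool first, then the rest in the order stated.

stool();
translate([273, 0, 0]) house_frame();
translate([11, 9, 405]) stool_2();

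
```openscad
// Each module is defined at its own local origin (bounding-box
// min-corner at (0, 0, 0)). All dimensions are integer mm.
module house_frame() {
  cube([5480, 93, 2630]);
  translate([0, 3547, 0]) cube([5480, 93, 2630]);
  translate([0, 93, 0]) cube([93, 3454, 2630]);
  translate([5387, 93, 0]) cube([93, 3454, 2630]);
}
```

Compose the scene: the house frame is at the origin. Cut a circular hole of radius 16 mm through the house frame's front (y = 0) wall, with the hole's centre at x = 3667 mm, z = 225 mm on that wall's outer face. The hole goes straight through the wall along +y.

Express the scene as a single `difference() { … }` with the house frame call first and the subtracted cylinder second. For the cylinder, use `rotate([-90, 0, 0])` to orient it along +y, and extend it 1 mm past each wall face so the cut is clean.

difference() {
  house_frame();
  translate([3667, -1, 225]) rotate([-90, 0, 0]) cylinder(h = 95, r = 16);
}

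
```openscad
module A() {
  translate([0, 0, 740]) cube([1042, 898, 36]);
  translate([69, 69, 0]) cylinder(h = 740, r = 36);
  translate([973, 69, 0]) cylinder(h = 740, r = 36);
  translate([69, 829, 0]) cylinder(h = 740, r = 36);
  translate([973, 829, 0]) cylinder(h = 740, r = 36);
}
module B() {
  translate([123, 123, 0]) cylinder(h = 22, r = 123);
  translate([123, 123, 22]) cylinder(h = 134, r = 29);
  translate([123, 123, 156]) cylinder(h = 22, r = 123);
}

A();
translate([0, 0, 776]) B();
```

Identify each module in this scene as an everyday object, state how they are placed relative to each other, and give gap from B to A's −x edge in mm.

The spool's min-x is at 0; the table's min-x is 0; gap = 0 mm.

A is a table. B is a spool. The spool is on top of the table. The gap from the spool to the table's −x edge is 0 mm.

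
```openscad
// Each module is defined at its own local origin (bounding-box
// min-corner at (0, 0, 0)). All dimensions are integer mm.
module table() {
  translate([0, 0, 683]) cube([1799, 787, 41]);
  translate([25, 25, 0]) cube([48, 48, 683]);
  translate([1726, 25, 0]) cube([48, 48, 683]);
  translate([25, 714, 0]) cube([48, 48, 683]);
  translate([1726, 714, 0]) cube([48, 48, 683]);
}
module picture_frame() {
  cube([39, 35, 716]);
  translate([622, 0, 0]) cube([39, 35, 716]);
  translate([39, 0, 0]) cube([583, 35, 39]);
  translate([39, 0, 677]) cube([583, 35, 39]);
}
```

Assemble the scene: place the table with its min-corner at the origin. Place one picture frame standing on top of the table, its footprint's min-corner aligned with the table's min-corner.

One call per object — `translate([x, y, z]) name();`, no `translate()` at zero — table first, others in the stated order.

table();
translate([0, 0, 724]) picture_frame();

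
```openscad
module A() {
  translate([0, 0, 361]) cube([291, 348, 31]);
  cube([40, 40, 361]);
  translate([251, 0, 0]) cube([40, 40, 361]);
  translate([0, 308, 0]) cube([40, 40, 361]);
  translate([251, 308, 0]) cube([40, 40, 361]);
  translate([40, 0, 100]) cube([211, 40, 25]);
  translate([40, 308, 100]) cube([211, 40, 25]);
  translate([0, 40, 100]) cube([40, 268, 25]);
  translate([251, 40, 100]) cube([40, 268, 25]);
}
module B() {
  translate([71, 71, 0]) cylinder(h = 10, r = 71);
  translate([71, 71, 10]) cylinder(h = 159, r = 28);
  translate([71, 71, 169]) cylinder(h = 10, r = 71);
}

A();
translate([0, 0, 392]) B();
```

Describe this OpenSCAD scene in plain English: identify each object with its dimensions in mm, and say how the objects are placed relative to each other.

A is a simple wooden stool: a rectangular seat 291 mm (x) by 348 mm (y), 31 mm thick, top face at z = 392 mm, on four square legs, each 40×40 mm in cross-section. The legs rest on z = 0, each flush with a corner of the seat. Four stretchers, 40 mm wide and 25 mm tall, connect adjacent legs with their undersides at z = 100 mm, each running between the inner faces of the legs it joins and aligned with the legs' outer faces on the other axis.

B is a spool: two coaxial disc flanges of radius 71 mm and thickness 10 mm, joined by a core cylinder of radius 28 mm and height 159 mm. The lower flange rests on z = 0 and the three cylinders share a vertical axis.

The spool is on top of the stool.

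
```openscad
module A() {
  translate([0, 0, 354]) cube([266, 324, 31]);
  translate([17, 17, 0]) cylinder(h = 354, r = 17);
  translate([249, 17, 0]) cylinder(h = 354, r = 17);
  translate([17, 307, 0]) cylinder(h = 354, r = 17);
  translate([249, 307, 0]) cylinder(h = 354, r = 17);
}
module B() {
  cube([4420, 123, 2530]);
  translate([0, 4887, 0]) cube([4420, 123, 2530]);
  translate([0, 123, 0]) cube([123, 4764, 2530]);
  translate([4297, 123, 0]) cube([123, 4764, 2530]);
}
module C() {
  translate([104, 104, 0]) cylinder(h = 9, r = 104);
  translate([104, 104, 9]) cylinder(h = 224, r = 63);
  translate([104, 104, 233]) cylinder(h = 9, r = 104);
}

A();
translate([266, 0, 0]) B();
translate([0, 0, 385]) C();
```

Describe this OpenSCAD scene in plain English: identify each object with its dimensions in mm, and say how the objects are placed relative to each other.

A is a four-legged stool. The seat is a 266×324×31 mm slab whose top surface is at z = 385 mm; four round legs, each 34 mm in diameter, run from the floor (z = 0) to the underside of the seat, each leg's axis is inset half a diameter from the nearest pair of seat edges (so the leg's bounding box is flush with the corner).

B is the wall frame of a small rectangular building: four walls, each 2530 mm tall and 123 mm thick, enclosing a footprint 4420 mm (x) by 5010 mm (y) outside-to-outside, with no floor or roof. The front and back walls (the −y and +y sides) span the full width; the two side walls fit between them.

C is a spool: two coaxial disc flanges of radius 104 mm and thickness 9 mm, joined by a core cylinder of radius 63 mm and height 224 mm. The lower flange rests on z = 0 and the three cylinders share a vertical axis.

The house frame is against the stool's +x side, with their −y faces flush. The spool is on top of the stool.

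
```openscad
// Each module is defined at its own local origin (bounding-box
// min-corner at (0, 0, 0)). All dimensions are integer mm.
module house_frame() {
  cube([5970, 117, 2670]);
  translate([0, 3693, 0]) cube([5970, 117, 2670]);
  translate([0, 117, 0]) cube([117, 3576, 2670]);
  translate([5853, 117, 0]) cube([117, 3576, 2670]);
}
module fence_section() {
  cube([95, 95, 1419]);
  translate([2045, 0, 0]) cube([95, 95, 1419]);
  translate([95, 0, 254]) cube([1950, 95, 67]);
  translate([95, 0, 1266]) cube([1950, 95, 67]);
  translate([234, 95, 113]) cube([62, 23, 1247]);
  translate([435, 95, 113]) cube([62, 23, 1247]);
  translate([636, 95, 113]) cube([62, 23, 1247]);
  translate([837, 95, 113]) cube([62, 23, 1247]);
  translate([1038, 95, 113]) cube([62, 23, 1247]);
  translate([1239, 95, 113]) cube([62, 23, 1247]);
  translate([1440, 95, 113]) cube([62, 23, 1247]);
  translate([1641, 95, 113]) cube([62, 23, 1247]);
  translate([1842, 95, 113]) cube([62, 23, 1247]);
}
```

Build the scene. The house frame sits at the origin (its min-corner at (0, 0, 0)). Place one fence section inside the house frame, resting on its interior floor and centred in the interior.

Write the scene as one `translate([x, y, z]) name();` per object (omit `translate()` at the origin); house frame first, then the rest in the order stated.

house_frame();
translate([1915, 1846, 0]) fence_section();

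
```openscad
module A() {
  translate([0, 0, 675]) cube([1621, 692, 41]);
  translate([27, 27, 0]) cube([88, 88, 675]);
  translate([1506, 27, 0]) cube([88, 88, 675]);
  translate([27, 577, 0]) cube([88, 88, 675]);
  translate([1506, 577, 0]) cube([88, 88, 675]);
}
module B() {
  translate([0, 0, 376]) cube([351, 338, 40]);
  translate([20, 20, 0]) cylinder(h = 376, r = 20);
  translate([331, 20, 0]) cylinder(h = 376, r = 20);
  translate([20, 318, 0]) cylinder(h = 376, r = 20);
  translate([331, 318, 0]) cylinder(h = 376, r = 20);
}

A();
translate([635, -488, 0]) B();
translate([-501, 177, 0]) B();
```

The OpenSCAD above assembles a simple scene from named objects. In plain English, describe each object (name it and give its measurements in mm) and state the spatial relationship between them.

A is a rectangular dining table. The top is 1621×692×41 mm with its upper surface at z = 716 mm. It stands on four 88×88 mm square legs, each inset 27 mm from the nearest pair of top edges, running from the floor to the underside of the top.

B is a simple wooden stool: a rectangular seat 351 mm (x) by 338 mm (y), 40 mm thick, top face at z = 416 mm, on four round legs, each 40 mm in diameter. The legs rest on z = 0, each leg's axis is inset half a diameter from the nearest pair of seat edges (so the leg's bounding box is flush with the corner).

Two stools sit around the table at the −y, −x sides.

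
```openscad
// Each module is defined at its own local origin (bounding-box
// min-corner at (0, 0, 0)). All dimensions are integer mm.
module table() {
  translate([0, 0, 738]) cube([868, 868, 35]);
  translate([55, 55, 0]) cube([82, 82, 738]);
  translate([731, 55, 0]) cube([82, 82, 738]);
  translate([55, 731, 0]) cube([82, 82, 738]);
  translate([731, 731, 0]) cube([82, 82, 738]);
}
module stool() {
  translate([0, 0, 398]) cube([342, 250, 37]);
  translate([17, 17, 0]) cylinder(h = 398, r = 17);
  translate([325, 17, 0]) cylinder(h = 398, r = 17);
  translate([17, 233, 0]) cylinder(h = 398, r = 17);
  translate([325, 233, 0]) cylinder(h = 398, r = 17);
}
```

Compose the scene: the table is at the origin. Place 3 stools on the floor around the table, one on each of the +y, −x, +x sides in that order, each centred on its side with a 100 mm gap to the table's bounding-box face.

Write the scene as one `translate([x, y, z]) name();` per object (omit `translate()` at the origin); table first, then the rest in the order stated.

table();
translate([263, 968, 0]) stool();
translate([-442, 309, 0]) stool();
translate([968, 309, 0]) stool();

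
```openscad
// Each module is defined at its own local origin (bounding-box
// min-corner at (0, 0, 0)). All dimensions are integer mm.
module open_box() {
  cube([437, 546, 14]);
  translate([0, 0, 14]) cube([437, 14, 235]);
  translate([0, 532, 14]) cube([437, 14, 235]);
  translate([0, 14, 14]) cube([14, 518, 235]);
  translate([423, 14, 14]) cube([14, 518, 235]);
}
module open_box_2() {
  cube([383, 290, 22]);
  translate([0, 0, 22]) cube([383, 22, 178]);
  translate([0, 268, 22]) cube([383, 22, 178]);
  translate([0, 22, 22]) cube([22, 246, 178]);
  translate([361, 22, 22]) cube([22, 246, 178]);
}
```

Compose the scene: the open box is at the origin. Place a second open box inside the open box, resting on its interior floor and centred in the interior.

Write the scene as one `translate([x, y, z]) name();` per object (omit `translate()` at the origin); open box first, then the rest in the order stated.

open_box();
translate([27, 128, 14]) open_box_2();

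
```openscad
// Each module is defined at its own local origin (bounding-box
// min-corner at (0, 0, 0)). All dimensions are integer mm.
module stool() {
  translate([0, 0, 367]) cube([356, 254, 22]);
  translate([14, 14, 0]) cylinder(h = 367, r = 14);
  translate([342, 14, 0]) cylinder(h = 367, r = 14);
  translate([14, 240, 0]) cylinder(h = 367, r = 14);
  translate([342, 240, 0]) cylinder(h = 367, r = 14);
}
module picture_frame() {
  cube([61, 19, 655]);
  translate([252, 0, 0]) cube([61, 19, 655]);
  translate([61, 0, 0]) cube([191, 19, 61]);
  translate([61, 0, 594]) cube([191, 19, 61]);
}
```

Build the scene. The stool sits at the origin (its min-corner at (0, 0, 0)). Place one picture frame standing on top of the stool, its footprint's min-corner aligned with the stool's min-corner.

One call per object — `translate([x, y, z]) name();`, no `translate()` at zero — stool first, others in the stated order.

stool();
translate([0, 0, 389]) picture_frame();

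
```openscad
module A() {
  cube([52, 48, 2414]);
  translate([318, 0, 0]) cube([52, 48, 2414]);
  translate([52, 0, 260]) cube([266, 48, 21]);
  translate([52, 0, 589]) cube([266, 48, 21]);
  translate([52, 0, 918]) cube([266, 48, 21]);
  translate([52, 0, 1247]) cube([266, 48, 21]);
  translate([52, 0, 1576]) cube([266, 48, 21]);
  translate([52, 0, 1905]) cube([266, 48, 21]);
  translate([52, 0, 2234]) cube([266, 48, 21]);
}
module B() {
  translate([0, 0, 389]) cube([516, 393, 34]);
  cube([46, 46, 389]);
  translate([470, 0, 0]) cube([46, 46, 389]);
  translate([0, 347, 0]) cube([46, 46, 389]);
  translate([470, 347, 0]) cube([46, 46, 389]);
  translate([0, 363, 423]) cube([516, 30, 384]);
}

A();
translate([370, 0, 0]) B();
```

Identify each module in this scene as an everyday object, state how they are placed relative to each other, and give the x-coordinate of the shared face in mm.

A is a ladder. B is a chair. The chair is against the ladder's +x side, with their −y faces flush. The x-coordinate of the shared face is 370 mm.

The ladder's +x face and the chair's −x face are both at x = 370 mm.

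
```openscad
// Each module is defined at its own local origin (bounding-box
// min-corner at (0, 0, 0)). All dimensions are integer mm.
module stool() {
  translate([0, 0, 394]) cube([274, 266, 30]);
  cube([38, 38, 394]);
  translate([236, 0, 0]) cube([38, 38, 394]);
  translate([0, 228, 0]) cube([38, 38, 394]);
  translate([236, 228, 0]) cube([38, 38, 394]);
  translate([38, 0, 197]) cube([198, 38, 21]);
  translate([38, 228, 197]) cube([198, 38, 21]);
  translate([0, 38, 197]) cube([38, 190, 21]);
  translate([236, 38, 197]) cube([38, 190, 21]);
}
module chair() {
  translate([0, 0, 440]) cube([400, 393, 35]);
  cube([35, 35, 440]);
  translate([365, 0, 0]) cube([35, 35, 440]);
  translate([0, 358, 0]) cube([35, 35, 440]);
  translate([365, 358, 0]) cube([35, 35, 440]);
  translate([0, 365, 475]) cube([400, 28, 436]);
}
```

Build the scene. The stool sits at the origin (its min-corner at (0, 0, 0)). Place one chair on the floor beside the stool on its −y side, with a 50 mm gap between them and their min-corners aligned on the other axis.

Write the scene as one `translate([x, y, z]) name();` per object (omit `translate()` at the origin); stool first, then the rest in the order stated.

stool();
translate([0, -443, 0]) chair();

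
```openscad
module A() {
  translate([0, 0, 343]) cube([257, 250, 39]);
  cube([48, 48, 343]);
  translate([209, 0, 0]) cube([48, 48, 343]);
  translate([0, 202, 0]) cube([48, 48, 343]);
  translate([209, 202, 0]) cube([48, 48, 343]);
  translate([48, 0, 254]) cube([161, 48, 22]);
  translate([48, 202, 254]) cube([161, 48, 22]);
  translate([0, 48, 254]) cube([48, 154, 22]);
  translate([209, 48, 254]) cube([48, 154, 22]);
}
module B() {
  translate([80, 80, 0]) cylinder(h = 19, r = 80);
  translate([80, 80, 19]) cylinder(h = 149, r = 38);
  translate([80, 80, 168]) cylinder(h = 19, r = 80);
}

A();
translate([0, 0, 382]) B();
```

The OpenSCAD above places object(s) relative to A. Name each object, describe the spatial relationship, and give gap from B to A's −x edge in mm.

A is a stool. B is a spool. The spool is on top of the stool. The gap from the spool to the stool's −x edge is 0 mm.

The spool's min-x is at 0; the stool's min-x is 0; gap = 0 mm.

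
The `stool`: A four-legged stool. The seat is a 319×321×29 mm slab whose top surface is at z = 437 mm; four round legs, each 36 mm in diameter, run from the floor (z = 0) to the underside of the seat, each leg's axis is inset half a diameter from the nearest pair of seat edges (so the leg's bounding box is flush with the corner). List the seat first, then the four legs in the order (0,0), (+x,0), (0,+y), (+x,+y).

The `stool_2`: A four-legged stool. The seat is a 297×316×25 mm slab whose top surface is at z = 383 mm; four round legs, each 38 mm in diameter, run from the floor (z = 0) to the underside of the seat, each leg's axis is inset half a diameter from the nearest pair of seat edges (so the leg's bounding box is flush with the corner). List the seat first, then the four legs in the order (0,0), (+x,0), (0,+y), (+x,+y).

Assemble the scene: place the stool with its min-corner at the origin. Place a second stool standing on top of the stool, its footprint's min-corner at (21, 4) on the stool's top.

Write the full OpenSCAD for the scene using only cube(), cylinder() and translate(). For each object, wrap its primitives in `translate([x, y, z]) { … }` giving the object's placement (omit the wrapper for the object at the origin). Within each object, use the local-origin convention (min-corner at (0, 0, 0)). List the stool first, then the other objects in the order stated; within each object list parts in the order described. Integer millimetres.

translate([0, 0, 408]) cube([319, 321, 29]);
translate([18, 18, 0]) cylinder(h = 408, r = 18);
translate([301, 18, 0]) cylinder(h = 408, r = 18);
translate([18, 303, 0]) cylinder(h = 408, r = 18);
translate([301, 303, 0]) cylinder(h = 408, r = 18);
translate([21, 4, 437]) {
  translate([0, 0, 358]) cube([297, 316, 25]);
  translate([19, 19, 0]) cylinder(h = 358, r = 19);
  translate([278, 19, 0]) cylinder(h = 358, r = 19);
  translate([19, 297, 0]) cylinder(h = 358, r = 19);
  translate([278, 297, 0]) cylinder(h = 358, r = 19);
}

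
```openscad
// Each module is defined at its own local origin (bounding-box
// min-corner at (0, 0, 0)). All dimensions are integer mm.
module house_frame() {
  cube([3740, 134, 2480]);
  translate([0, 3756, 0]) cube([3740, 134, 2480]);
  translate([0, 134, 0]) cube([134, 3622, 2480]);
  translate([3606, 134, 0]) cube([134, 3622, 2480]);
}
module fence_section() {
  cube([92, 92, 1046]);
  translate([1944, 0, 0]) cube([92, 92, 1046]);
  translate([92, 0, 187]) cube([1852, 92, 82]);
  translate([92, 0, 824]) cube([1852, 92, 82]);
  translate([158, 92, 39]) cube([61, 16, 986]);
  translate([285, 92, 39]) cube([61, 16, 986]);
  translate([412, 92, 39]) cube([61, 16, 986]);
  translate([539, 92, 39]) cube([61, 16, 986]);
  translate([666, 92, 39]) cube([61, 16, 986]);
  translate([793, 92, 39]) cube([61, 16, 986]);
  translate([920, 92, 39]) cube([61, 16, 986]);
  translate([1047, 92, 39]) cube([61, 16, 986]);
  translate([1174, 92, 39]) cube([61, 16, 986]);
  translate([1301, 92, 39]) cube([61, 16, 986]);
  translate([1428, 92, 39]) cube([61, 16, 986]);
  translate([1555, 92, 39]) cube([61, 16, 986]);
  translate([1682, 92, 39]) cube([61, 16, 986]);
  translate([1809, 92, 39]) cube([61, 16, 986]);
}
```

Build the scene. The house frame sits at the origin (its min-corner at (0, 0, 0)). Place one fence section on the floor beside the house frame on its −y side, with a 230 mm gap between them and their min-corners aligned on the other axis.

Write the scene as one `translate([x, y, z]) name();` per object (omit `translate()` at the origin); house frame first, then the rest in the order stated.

house_frame();
translate([0, -338, 0]) fence_section();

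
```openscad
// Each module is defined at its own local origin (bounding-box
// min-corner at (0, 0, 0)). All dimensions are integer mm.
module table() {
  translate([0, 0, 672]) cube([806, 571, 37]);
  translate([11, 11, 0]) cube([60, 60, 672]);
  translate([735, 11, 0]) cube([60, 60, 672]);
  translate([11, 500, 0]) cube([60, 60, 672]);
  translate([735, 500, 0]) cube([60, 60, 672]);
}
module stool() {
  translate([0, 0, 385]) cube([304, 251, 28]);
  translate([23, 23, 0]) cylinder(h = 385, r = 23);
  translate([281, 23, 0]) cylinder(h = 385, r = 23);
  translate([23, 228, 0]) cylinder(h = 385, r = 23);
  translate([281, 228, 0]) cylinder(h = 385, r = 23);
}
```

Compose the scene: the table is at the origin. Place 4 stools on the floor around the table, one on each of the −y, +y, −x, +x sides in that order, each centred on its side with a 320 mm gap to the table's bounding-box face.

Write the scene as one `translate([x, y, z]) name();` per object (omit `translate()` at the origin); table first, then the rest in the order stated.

table();
translate([251, -571, 0]) stool();
translate([251, 891, 0]) stool();
translate([-624, 160, 0]) stool();
translate([1126, 160, 0]) stool();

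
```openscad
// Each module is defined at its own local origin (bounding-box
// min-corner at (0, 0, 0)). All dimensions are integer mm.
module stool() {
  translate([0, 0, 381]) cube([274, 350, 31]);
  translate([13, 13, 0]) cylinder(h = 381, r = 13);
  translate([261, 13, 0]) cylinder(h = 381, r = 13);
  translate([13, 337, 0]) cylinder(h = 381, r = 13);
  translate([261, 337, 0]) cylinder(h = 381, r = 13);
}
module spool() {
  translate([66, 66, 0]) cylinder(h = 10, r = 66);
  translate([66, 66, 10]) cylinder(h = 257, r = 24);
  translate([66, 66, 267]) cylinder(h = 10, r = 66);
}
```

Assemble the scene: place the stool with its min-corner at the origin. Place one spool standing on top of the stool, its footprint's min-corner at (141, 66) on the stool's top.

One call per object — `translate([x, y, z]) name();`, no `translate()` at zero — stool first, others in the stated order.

stool();
translate([141, 66, 412]) spool();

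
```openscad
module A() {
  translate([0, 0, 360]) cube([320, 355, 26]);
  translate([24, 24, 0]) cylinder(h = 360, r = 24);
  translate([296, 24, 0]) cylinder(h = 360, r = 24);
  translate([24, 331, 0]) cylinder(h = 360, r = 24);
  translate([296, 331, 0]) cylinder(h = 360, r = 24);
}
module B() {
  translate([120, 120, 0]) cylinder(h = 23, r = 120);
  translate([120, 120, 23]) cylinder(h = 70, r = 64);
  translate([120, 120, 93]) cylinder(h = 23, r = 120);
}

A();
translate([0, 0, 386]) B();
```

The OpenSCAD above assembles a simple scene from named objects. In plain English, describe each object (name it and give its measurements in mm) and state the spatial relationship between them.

A is a simple wooden stool: a rectangular seat 320 mm (x) by 355 mm (y), 26 mm thick, top face at z = 386 mm, on four round legs, each 48 mm in diameter. The legs rest on z = 0, each leg's axis is inset half a diameter from the nearest pair of seat edges (so the leg's bounding box is flush with the corner).

B is a spool: two coaxial disc flanges of radius 120 mm and thickness 23 mm, joined by a core cylinder of radius 64 mm and height 70 mm. The lower flange rests on z = 0 and the three cylinders share a vertical axis.

The spool is on top of the stool.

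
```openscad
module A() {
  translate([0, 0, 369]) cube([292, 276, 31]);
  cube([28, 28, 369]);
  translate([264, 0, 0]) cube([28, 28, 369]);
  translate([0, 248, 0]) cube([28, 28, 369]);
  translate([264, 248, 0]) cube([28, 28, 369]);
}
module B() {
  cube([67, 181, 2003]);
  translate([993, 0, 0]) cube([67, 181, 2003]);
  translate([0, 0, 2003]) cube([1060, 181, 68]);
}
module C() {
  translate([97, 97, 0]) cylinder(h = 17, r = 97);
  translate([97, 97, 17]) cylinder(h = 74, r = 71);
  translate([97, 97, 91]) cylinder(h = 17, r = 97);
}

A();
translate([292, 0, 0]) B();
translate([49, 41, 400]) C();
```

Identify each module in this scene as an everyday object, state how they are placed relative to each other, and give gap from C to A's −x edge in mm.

A is a stool. B is a door frame. C is a spool. The door frame is against the stool's +x side, with their −y faces flush. The spool is on top of the stool, centred. The gap from the spool to the stool's −x edge is 49 mm.

The spool's min-x is at 49; the stool's min-x is 0; gap = 49 mm.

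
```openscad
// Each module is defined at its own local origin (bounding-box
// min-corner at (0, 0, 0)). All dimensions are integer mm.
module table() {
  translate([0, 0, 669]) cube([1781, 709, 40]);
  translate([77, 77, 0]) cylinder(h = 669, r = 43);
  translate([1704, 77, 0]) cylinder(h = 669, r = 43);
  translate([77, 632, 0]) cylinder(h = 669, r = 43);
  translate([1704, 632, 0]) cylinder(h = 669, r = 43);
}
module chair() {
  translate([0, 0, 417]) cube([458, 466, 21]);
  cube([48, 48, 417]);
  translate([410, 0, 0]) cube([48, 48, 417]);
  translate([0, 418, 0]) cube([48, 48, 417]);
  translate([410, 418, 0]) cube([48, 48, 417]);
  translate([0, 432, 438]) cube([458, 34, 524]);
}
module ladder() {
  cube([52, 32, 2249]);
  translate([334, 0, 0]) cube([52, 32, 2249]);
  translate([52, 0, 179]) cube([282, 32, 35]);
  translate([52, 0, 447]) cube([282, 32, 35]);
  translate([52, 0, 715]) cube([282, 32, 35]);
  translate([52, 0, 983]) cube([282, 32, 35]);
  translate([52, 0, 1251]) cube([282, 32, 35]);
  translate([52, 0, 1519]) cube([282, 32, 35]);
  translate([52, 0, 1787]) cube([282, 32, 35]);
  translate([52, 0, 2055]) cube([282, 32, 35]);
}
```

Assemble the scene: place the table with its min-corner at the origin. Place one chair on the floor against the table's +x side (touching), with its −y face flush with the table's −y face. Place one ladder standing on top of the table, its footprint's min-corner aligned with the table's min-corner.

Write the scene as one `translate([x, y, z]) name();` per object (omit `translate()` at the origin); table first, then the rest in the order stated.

table();
translate([1781, 0, 0]) chair();
translate([0, 0, 709]) ladder();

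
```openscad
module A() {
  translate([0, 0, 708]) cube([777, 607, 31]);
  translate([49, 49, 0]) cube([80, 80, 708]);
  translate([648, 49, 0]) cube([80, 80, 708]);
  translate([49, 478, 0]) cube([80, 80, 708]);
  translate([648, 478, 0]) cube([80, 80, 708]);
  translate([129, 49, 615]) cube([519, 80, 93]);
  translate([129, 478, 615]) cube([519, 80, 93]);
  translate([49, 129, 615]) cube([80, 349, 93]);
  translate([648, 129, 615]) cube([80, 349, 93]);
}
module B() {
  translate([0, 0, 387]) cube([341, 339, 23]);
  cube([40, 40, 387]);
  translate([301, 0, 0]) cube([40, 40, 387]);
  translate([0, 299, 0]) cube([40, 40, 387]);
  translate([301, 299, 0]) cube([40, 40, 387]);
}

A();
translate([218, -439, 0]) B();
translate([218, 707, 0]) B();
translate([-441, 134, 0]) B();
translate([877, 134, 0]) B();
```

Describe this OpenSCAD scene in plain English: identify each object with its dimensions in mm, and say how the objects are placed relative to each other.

A is a table: top 777 mm (x) × 607 mm (y), 31 mm thick, upper face at z = 739 mm, on four 80×80 mm square legs, each inset 49 mm from the nearest pair of top edges, running from z = 0 to the bottom of the top. Four apron rails, 80 mm thick and 93 mm tall, run between adjacent legs with their top edges flush with the underside of the top and their outer faces flush with the legs' outer faces.

B is a four-legged stool. The seat is 341×339 mm, 23 mm thick, top at z = 410 mm. It stands on four square legs, each 40×40 mm in cross-section, from z = 0 to the seat underside, each flush with a corner of the seat.

Four stools sit around the table at the −y, +y, −x, +x sides.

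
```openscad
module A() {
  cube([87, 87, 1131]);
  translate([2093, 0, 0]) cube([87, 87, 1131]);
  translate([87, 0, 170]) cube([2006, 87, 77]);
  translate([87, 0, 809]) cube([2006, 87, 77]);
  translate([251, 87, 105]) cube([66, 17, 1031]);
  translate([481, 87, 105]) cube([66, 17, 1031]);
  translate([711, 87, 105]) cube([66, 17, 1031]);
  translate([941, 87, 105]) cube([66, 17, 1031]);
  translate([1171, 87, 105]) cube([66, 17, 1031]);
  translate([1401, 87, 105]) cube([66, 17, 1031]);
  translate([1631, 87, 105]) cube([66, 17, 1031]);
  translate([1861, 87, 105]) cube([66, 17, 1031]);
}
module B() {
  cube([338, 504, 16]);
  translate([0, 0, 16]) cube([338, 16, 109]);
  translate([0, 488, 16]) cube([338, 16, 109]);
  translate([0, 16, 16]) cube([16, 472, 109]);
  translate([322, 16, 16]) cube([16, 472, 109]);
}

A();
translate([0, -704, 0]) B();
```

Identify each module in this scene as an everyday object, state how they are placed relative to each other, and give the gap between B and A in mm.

A is a fence section. B is an open box. The open box is on the floor beside the fence section on its −y side. The gap between the open box and the fence section is 200 mm.

The open box's nearest face is 200 mm from the fence section's −y face.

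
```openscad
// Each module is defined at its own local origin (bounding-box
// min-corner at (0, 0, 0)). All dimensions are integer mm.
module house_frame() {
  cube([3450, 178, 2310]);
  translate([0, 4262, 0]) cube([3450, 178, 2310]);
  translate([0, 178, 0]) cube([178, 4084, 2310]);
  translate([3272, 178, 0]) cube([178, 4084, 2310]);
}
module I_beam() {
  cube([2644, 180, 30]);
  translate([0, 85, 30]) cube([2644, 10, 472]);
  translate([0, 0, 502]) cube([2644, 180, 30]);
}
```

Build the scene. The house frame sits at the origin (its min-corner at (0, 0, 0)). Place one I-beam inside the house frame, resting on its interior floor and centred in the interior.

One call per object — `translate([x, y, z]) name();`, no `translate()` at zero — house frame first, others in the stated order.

house_frame();
translate([403, 2130, 0]) I_beam();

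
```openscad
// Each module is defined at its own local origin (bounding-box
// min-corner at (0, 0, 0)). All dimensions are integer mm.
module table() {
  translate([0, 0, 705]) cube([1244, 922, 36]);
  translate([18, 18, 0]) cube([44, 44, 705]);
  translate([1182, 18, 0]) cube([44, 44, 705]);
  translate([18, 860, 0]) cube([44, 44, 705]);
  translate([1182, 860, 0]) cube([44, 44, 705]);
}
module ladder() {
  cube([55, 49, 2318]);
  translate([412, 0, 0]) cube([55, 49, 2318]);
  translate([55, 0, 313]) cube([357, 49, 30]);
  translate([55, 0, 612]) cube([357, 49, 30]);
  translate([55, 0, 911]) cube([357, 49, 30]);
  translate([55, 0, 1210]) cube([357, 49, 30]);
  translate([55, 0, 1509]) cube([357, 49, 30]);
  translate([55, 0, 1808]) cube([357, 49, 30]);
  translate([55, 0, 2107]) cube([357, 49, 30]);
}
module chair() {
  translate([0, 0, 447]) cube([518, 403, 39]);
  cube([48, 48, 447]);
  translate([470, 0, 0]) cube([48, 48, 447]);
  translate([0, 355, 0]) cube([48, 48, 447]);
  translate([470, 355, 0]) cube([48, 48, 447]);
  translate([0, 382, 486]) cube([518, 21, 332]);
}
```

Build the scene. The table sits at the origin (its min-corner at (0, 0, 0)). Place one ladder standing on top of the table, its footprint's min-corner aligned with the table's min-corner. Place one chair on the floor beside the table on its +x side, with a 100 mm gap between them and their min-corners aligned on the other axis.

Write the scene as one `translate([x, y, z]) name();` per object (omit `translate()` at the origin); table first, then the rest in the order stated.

table();
translate([0, 0, 741]) ladder();
translate([1344, 0, 0]) chair();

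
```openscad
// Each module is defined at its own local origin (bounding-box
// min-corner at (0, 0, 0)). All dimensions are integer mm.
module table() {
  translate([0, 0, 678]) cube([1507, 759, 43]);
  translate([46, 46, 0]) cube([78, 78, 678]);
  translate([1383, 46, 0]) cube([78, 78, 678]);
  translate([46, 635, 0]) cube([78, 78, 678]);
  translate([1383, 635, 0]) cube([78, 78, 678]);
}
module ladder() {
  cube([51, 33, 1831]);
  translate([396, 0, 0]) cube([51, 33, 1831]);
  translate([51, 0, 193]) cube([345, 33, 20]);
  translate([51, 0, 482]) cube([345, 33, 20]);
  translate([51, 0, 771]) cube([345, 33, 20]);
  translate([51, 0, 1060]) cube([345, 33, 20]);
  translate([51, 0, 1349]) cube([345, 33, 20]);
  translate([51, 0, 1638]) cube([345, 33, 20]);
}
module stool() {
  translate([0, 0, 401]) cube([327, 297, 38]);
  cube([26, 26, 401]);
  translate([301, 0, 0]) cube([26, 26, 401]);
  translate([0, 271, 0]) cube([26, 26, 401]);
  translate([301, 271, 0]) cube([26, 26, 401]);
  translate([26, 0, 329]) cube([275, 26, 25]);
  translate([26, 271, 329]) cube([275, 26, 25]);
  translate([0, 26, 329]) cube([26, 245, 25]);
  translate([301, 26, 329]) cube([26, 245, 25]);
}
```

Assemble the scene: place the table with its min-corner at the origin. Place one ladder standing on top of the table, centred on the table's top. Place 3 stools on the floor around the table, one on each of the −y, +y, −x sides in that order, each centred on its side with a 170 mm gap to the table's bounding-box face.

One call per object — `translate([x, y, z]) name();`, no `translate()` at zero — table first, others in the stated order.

table();
translate([530, 363, 721]) ladder();
translate([590, -467, 0]) stool();
translate([590, 929, 0]) stool();
translate([-497, 231, 0]) stool();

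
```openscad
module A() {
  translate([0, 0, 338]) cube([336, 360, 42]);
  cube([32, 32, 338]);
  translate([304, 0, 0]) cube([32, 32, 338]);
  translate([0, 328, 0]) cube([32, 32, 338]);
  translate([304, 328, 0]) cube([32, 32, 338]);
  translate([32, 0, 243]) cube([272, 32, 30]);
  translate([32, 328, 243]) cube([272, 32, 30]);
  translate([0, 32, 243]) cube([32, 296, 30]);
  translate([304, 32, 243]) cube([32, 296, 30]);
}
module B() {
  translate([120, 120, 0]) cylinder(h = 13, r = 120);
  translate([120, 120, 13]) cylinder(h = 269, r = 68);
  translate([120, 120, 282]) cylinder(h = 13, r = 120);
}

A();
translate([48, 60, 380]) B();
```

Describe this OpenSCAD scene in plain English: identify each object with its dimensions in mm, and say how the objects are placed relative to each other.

A is a four-legged stool. The seat is a 336×360×42 mm slab whose top surface is at z = 380 mm; four square legs, each 32×32 mm in cross-section, run from the floor (z = 0) to the underside of the seat, each flush with a corner of the seat. Four stretchers, 32 mm wide and 30 mm tall, connect adjacent legs with their undersides at z = 243 mm, each running between the inner faces of the legs it joins and aligned with the legs' outer faces on the other axis.

B is a spool: two coaxial disc flanges of radius 120 mm and thickness 13 mm, joined by a core cylinder of radius 68 mm and height 269 mm. The lower flange rests on z = 0 and the three cylinders share a vertical axis.

The spool is on top of the stool, centred.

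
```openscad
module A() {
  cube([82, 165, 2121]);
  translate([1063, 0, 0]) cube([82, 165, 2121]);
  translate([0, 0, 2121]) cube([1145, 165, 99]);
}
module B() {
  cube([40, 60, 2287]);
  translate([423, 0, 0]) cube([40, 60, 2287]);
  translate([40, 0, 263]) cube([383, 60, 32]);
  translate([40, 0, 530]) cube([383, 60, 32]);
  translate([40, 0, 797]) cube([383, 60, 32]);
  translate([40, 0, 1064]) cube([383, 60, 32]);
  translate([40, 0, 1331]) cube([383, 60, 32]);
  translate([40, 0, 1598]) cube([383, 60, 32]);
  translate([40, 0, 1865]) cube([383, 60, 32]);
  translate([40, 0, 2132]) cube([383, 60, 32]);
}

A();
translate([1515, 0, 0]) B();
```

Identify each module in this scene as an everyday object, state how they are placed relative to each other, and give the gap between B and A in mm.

A is a door frame. B is a ladder. The ladder is on the floor beside the door frame on its +x side. The gap between the ladder and the door frame is 370 mm.

The ladder's nearest face is 370 mm from the door frame's +x face.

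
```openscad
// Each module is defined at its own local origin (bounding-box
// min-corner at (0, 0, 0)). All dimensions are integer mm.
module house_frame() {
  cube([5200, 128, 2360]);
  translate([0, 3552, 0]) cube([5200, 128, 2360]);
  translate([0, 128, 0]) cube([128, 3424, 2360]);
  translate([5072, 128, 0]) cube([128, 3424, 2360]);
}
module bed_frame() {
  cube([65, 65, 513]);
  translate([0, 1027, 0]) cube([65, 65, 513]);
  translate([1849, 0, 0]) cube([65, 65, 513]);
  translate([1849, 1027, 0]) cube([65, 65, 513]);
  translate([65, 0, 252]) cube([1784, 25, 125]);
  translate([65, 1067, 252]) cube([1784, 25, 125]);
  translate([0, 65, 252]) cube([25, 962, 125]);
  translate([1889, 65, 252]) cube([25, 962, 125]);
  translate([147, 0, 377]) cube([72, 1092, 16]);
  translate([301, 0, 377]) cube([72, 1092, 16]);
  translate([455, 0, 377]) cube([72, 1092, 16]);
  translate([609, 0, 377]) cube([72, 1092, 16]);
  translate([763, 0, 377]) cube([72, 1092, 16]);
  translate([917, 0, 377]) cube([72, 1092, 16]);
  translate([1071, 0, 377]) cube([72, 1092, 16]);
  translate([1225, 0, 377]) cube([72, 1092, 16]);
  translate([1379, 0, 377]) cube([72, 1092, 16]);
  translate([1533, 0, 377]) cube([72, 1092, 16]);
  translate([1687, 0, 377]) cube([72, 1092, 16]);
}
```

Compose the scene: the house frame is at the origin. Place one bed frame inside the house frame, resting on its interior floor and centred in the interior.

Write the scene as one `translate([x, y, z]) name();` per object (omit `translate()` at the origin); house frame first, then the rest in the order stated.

house_frame();
translate([1643, 1294, 0]) bed_frame();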